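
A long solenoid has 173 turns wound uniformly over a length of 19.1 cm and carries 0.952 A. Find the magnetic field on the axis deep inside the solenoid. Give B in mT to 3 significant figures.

B ≈ 1.08 mT

Inside a long solenoid, B = μ₀nI with n = 905.8 turns/m.
B = 4π×10⁻⁷ × 905.8 × 0.952 = 1.08×10⁻³ T.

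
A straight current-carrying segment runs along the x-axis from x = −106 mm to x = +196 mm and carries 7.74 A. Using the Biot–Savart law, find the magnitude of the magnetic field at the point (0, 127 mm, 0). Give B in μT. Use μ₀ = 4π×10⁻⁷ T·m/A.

For a finite straight segment, B = (μ₀I/4πd)(sinθ₁ + sinθ₂), where θ₁, θ₂ are the angles from the perpendicular to each end.
The perpendicular distance is d = 0.127 m; the end-offsets along the wire are a = 0.106 m and b = 0.196 m.
sinθ₁ = 0.106/√(0.106²+0.127²) = 0.6408; sinθ₂ = 0.196/√(0.196²+0.127²) = 0.8392.
B = (4π×10⁻⁷ × 7.74) / (4π × 0.127) × (0.6408 + 0.8392) = 9.02×10⁻⁶ T.

B ≈ 9.02 μT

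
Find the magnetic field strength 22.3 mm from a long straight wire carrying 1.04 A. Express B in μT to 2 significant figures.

For an infinitely long straight wire, B = μ₀I/(2πd).
B = (4π×10⁻⁷ × 1.04) / (2π × 0.0223) = 9.33×10⁻⁶ T.

B ≈ 9.3 μT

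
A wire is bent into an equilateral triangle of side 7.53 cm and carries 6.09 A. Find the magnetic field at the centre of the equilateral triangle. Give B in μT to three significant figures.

Each side is a finite straight segment at perpendicular distance d = a/(2 tan(π/3)) = 0.02174 m from the centre, with end-angles ±π/3.
One side contributes B₁ = (μ₀I/4πd)·2 sin(π/3) = 4.85×10⁻⁵ T.
All 3 sides add in the same direction: B = 3 × 4.85×10⁻⁵ = 1.46×10⁻⁴ T.

B ≈ 146 μT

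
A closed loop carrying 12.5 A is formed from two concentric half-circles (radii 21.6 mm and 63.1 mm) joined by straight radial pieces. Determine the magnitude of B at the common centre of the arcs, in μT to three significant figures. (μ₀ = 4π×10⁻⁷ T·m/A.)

The radial connectors point toward the centre, so dl × r̂ = 0 and they contribute nothing.
Each semicircle gives μ₀I/(4R): inner arc 1.82×10⁻⁴ T, outer arc 6.22×10⁻⁵ T.
The two arcs carry current in opposite angular senses, so their fields oppose: B = |1.82×10⁻⁴ − 6.22×10⁻⁵| = 1.20×10⁻⁴ T.

B ≈ 120 μT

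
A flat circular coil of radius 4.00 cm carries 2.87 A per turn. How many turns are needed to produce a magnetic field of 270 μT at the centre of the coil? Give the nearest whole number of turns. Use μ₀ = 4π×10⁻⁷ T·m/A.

For an N-turn coil, B = Nμ₀I/(2R). A single turn gives B₁ = 4.51×10⁻⁵ T with R = 0.04 m.
N = B/B₁ = 2.70×10⁻⁴ / 4.51×10⁻⁵ = 5.99.

N = 6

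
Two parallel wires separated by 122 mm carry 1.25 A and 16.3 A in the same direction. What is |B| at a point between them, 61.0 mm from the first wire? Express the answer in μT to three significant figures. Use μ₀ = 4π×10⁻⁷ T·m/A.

B ≈ 49.3 μT

Each long wire gives B = μ₀I/(2πd). Distances are d₁ = 0.061 m and d₂ = 0.061 m.
B₁ = 4.10×10⁻⁶ T, B₂ = 5.34×10⁻⁵ T.
Between parallel currents the two contributions point in opposite directions, so they subtract. B = |B₁ − B₂| = |4.10×10⁻⁶ − 5.34×10⁻⁵| = 4.93×10⁻⁵ T.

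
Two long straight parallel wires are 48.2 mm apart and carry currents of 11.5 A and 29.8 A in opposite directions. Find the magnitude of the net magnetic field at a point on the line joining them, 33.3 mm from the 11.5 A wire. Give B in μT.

B ≈ 469 μT

Each long wire gives B = μ₀I/(2πd). Distances are d₁ = 0.0333 m and d₂ = 0.0149 m.
B₁ = 6.91×10⁻⁵ T, B₂ = 4.00×10⁻⁴ T.
Between antiparallel currents both contributions point the same way, so they add. B = B₁ + B₂ = 6.91×10⁻⁵ + 4.00×10⁻⁴ = 4.69×10⁻⁴ T.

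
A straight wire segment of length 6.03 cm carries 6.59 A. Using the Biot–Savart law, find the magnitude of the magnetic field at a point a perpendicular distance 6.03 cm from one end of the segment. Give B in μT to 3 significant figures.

For a finite straight segment, B = (μ₀I/4πd)(sinθ₁ + sinθ₂), where θ₁, θ₂ are the angles from the perpendicular to each end.
The perpendicular foot is at one end, so the two end-offsets along the wire are 0 and L = 0.0603 m.
sinθ₁ = 0/√(0²+0.0603²) = 0.0000; sinθ₂ = 0.0603/√(0.0603²+0.0603²) = 0.7071.
B = (4π×10⁻⁷ × 6.59) / (4π × 0.0603) × (0.0000 + 0.7071) = 7.73×10⁻⁶ T.

B ≈ 7.73 μT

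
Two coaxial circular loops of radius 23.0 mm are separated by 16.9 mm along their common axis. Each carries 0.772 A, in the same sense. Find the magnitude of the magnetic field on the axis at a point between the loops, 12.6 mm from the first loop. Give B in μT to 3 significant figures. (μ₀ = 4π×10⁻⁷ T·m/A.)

Each loop contributes B = μ₀IR²/[2(R²+z²)^(3/2)] on the axis, with z measured from that loop.
Loop 1 (z = 0.0126 m): B₁ = 1.42×10⁻⁵ T. Loop 2 (z = 0.0043 m): B₂ = 2.00×10⁻⁵ T.
The fields add: B = B₁ + B₂ = 3.43×10⁻⁵ T.

B ≈ 34.3 μT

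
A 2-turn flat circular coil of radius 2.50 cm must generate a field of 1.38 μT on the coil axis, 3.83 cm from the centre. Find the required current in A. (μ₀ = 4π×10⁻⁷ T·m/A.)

For an N-turn coil, B = Nμ₀IR²/[2(R²+z²)^(3/2)] with R = 0.025 m, z = 0.0383 m, so I = 2B(R²+z²)^(3/2)/(Nμ₀R²) = 2 × 1.38×10⁻⁶ × 9.57×10⁻⁵ / (2 × 4π×10⁻⁷ × 0.000625) = 0.168 A.

I ≈ 0.168 A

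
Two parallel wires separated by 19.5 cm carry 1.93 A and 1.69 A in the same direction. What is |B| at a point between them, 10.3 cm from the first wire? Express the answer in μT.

Each long wire gives B = μ₀I/(2πd). Distances are d₁ = 0.103 m and d₂ = 0.092 m.
B₁ = 3.75×10⁻⁶ T, B₂ = 3.67×10⁻⁶ T.
Between parallel currents the two contributions point in opposite directions, so they subtract. B = |B₁ − B₂| = |3.75×10⁻⁶ − 3.67×10⁻⁶| = 7.37×10⁻⁸ T.

B ≈ 0.0737 μT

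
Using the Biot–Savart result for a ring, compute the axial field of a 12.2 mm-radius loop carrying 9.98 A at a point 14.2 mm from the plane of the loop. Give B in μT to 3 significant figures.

B ≈ 142 μT

On the axis of a circular loop, B = μ₀IR² / [2(R²+z²)^(3/2)].
R² + z² = (0.0122)² + (0.0142)² = 0.0003505 m², and (R²+z²)^(3/2) = 6.56×10⁻⁶ m³.
B = (4π×10⁻⁷ × 9.98 × 0.0001488) / (2 × 6.56×10⁻⁶) = 1.42×10⁻⁴ T.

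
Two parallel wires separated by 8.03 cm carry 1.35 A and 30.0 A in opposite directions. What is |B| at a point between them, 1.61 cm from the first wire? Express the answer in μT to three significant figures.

Each long wire gives B = μ₀I/(2πd). Distances are d₁ = 0.0161 m and d₂ = 0.0642 m.
B₁ = 1.68×10⁻⁵ T, B₂ = 9.35×10⁻⁵ T.
Between antiparallel currents both contributions point the same way, so they add. B = B₁ + B₂ = 1.68×10⁻⁵ + 9.35×10⁻⁵ = 1.10×10⁻⁴ T.

B ≈ 110 μT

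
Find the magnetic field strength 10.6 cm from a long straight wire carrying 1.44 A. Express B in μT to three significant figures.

B ≈ 2.72 μT

For an infinitely long straight wire, B = μ₀I/(2πd).
B = (4π×10⁻⁷ × 1.44) / (2π × 0.106) = 2.72×10⁻⁶ T.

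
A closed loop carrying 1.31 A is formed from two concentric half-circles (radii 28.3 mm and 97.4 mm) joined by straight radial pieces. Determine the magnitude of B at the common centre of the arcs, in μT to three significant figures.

The radial connectors point toward the centre, so dl × r̂ = 0 and they contribute nothing.
Each semicircle gives μ₀I/(4R): inner arc 1.45×10⁻⁵ T, outer arc 4.23×10⁻⁶ T.
The two arcs carry current in opposite angular senses, so their fields oppose: B = |1.45×10⁻⁵ − 4.23×10⁻⁶| = 1.03×10⁻⁵ T.

B ≈ 10.3 μT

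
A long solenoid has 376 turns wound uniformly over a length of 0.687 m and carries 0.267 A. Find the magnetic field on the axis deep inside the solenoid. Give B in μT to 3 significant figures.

B ≈ 184 μT

Inside a long solenoid, B = μ₀nI with n = 547.3 turns/m.
B = 4π×10⁻⁷ × 547.3 × 0.267 = 1.84×10⁻⁴ T.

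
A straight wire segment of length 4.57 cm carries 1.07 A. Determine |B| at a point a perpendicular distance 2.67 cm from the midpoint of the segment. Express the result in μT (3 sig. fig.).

B ≈ 5.21 μT

For a finite straight segment, B = (μ₀I/4πd)(sinθ₁ + sinθ₂), where θ₁, θ₂ are the angles from the perpendicular to each end.
The perpendicular from the point meets the wire at its midpoint, so each end is L/2 = 0.02285 m away along the wire.
sinθ₁ = 0.02285/√(0.02285²+0.0267²) = 0.6502; sinθ₂ = 0.02285/√(0.02285²+0.0267²) = 0.6502.
B = (4π×10⁻⁷ × 1.07) / (4π × 0.0267) × (0.6502 + 0.6502) = 5.21×10⁻⁶ T.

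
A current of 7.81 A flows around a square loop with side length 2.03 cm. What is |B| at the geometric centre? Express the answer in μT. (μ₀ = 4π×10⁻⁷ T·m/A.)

Each side is a finite straight segment at perpendicular distance d = a/(2 tan(π/4)) = 0.01015 m from the centre, with end-angles ±π/4.
One side contributes B₁ = (μ₀I/4πd)·2 sin(π/4) = 1.09×10⁻⁴ T.
All 4 sides add in the same direction: B = 4 × 1.09×10⁻⁴ = 4.35×10⁻⁴ T.

B ≈ 435 μT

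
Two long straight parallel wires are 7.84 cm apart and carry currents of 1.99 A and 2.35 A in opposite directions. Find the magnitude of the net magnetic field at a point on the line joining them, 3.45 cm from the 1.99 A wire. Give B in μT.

Each long wire gives B = μ₀I/(2πd). Distances are d₁ = 0.0345 m and d₂ = 0.0439 m.
B₁ = 1.15×10⁻⁵ T, B₂ = 1.07×10⁻⁵ T.
Between antiparallel currents both contributions point the same way, so they add. B = B₁ + B₂ = 1.15×10⁻⁵ + 1.07×10⁻⁵ = 2.22×10⁻⁵ T.

B ≈ 22.2 μT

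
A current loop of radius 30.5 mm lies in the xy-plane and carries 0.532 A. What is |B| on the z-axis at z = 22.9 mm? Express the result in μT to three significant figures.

B ≈ 5.60 μT

On the axis of a circular loop, B = μ₀IR² / [2(R²+z²)^(3/2)].
R² + z² = (0.0305)² + (0.0229)² = 0.001455 m², and (R²+z²)^(3/2) = 5.55×10⁻⁵ m³.
B = (4π×10⁻⁷ × 0.532 × 0.0009302) / (2 × 5.55×10⁻⁵) = 5.60×10⁻⁶ T.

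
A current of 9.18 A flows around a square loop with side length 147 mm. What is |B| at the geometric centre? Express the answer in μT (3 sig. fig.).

Each side is a finite straight segment at perpendicular distance d = a/(2 tan(π/4)) = 0.0735 m from the centre, with end-angles ±π/4.
One side contributes B₁ = (μ₀I/4πd)·2 sin(π/4) = 1.77×10⁻⁵ T.
All 4 sides add in the same direction: B = 4 × 1.77×10⁻⁵ = 7.07×10⁻⁵ T.

B ≈ 70.7 μT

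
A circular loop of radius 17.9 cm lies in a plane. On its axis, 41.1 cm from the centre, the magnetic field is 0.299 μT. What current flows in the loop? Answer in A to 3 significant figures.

I ≈ 1.34 A

On the axis of a loop, B = μ₀IR²/[2(R²+z²)^(3/2)], so I = 2B(R²+z²)^(3/2)/(μ₀R²).
R² + z² = 0.03204 + 0.1689 = 0.201 m²; raised to 3/2 gives 9.01×10⁻² m³.
I = 2 × 2.99×10⁻⁷ × 9.01×10⁻² / (1.26×10⁻⁶ × 0.03204) = 1.34 A.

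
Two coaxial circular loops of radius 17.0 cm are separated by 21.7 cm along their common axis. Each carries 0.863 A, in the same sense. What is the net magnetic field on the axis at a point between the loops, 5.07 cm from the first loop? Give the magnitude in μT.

Each loop contributes B = μ₀IR²/[2(R²+z²)^(3/2)] on the axis, with z measured from that loop.
Loop 1 (z = 0.0507 m): B₁ = 2.81×10⁻⁶ T. Loop 2 (z = 0.1663 m): B₂ = 1.17×10⁻⁶ T.
The fields add: B = B₁ + B₂ = 3.97×10⁻⁶ T.

B ≈ 3.97 μT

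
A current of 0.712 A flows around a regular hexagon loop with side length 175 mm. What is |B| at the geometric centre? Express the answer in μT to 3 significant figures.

Each side is a finite straight segment at perpendicular distance d = a/(2 tan(π/6)) = 0.1516 m from the centre, with end-angles ±π/6.
One side contributes B₁ = (μ₀I/4πd)·2 sin(π/6) = 4.70×10⁻⁷ T.
All 6 sides add in the same direction: B = 6 × 4.70×10⁻⁷ = 2.82×10⁻⁶ T.

B ≈ 2.82 μT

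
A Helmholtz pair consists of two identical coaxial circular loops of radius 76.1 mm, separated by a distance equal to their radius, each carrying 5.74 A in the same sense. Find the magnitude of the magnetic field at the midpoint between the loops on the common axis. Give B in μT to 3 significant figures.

Each loop contributes B = μ₀IR²/[2(R²+z²)^(3/2)] on the axis, with z measured from that loop.
Loop 1 (z = 0.03805 m): B₁ = 3.39×10⁻⁵ T. Loop 2 (z = 0.03805 m): B₂ = 3.39×10⁻⁵ T.
The fields add: B = B₁ + B₂ = 6.78×10⁻⁵ T.

B ≈ 67.8 μT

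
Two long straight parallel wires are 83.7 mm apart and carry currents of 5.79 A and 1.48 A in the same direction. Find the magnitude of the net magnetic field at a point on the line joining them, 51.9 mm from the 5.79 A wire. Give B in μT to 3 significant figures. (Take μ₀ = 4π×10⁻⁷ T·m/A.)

B ≈ 13.0 μT

Each long wire gives B = μ₀I/(2πd). Distances are d₁ = 0.0519 m and d₂ = 0.0318 m.
B₁ = 2.23×10⁻⁵ T, B₂ = 9.31×10⁻⁶ T.
Between parallel currents the two contributions point in opposite directions, so they subtract. B = |B₁ − B₂| = |2.23×10⁻⁵ − 9.31×10⁻⁶| = 1.30×10⁻⁵ T.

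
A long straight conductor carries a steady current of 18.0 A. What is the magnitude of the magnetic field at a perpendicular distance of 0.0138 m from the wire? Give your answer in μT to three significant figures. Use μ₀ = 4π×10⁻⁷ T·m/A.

For an infinitely long straight wire, B = μ₀I/(2πd).
B = (4π×10⁻⁷ × 18.0) / (2π × 0.0138) = 2.61×10⁻⁴ T.

B ≈ 261 μT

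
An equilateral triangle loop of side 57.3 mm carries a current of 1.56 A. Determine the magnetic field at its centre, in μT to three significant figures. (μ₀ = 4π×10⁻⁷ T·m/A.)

Each side is a finite straight segment at perpendicular distance d = a/(2 tan(π/3)) = 0.01654 m from the centre, with end-angles ±π/3.
One side contributes B₁ = (μ₀I/4πd)·2 sin(π/3) = 1.63×10⁻⁵ T.
All 3 sides add in the same direction: B = 3 × 1.63×10⁻⁵ = 4.90×10⁻⁵ T.

B ≈ 49.0 μT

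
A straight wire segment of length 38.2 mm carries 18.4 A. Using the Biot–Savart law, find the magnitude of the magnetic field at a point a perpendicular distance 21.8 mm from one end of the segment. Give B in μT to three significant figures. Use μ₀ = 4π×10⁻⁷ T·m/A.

For a finite straight segment, B = (μ₀I/4πd)(sinθ₁ + sinθ₂), where θ₁, θ₂ are the angles from the perpendicular to each end.
The perpendicular foot is at one end, so the two end-offsets along the wire are 0 and L = 0.0382 m.
sinθ₁ = 0/√(0²+0.0218²) = 0.0000; sinθ₂ = 0.0382/√(0.0382²+0.0218²) = 0.8685.
B = (4π×10⁻⁷ × 18.4) / (4π × 0.0218) × (0.0000 + 0.8685) = 7.33×10⁻⁵ T.

B ≈ 73.3 μT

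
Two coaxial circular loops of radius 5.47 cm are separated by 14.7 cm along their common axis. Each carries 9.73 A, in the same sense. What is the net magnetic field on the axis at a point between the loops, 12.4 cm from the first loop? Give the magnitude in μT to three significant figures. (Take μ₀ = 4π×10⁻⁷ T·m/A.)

B ≈ 94.9 μT

Each loop contributes B = μ₀IR²/[2(R²+z²)^(3/2)] on the axis, with z measured from that loop.
Loop 1 (z = 0.124 m): B₁ = 7.35×10⁻⁶ T. Loop 2 (z = 0.023 m): B₂ = 8.75×10⁻⁵ T.
The fields add: B = B₁ + B₂ = 9.49×10⁻⁵ T.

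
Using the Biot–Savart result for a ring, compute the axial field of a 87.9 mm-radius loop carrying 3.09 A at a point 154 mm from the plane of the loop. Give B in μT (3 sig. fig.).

B ≈ 2.69 μT

On the axis of a circular loop, B = μ₀IR² / [2(R²+z²)^(3/2)].
R² + z² = (0.0879)² + (0.154)² = 0.03144 m², and (R²+z²)^(3/2) = 5.58×10⁻³ m³.
B = (4π×10⁻⁷ × 3.09 × 0.007726) / (2 × 5.58×10⁻³) = 2.69×10⁻⁶ T.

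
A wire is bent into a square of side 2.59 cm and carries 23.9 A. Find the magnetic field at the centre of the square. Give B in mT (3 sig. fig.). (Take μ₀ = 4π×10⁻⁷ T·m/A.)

Each side is a finite straight segment at perpendicular distance d = a/(2 tan(π/4)) = 0.01295 m from the centre, with end-angles ±π/4.
One side contributes B₁ = (μ₀I/4πd)·2 sin(π/4) = 2.61×10⁻⁴ T.
All 4 sides add in the same direction: B = 4 × 2.61×10⁻⁴ = 1.04×10⁻³ T.

B ≈ 1.04 mT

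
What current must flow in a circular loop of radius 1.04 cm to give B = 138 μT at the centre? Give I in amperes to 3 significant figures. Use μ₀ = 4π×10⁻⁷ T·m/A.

At the centre of a circular loop B = μ₀I/(2R), so I = 2RB/μ₀.
With R = 0.0104 m, I = 2 × 0.0104 × 1.38×10⁻⁴ / (4π×10⁻⁷) = 2.28 A.

I ≈ 2.28 A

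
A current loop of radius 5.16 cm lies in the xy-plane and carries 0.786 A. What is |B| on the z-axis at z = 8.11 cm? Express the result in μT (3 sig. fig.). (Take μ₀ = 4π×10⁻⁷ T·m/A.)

B ≈ 1.48 μT

On the axis of a circular loop, B = μ₀IR² / [2(R²+z²)^(3/2)].
R² + z² = (0.0516)² + (0.0811)² = 0.00924 m², and (R²+z²)^(3/2) = 8.88×10⁻⁴ m³.
B = (4π×10⁻⁷ × 0.786 × 0.002663) / (2 × 8.88×10⁻⁴) = 1.48×10⁻⁶ T.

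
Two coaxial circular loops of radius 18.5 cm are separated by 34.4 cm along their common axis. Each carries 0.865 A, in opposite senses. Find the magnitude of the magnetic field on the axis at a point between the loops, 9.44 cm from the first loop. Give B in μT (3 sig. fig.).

B ≈ 1.46 μT

Each loop contributes B = μ₀IR²/[2(R²+z²)^(3/2)] on the axis, with z measured from that loop.
Loop 1 (z = 0.0944 m): B₁ = 2.08×10⁻⁶ T. Loop 2 (z = 0.2496 m): B₂ = 6.20×10⁻⁷ T.
The fields oppose: B = |B₁ − B₂| = 1.46×10⁻⁶ T.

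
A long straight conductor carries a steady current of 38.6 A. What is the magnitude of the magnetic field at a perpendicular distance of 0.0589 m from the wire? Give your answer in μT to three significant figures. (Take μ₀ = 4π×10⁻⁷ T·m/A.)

For an infinitely long straight wire, B = μ₀I/(2πd).
B = (4π×10⁻⁷ × 38.6) / (2π × 0.0589) = 1.31×10⁻⁴ T.

B ≈ 131 μT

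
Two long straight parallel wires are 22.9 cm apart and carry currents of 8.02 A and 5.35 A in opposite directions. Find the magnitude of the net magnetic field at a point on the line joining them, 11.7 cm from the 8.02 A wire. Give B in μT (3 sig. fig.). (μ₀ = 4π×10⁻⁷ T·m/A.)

Each long wire gives B = μ₀I/(2πd). Distances are d₁ = 0.117 m and d₂ = 0.112 m.
B₁ = 1.37×10⁻⁵ T, B₂ = 9.55×10⁻⁶ T.
Between antiparallel currents both contributions point the same way, so they add. B = B₁ + B₂ = 1.37×10⁻⁵ + 9.55×10⁻⁶ = 2.33×10⁻⁵ T.

B ≈ 23.3 μT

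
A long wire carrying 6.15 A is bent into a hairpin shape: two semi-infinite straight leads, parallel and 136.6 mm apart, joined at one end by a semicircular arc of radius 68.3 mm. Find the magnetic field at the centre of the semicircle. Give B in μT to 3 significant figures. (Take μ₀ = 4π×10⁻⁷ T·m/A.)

B ≈ 46.3 μT

The semicircular arc contributes B_arc = μ₀I·π/(4πR) = μ₀I/(4R) = 2.83×10⁻⁵ T.
Each semi-infinite lead is at perpendicular distance R = 0.0683 m from the centre, with the perpendicular foot at its near end, so it contributes μ₀I/(4πR); both point the same way, together 1.80×10⁻⁵ T.
Arc and leads all point the same direction: B = 2.83×10⁻⁵ + 1.80×10⁻⁵ = 4.63×10⁻⁵ T.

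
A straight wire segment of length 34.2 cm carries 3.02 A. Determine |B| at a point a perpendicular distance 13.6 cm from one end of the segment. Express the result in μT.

B ≈ 2.06 μT

For a finite straight segment, B = (μ₀I/4πd)(sinθ₁ + sinθ₂), where θ₁, θ₂ are the angles from the perpendicular to each end.
The perpendicular foot is at one end, so the two end-offsets along the wire are 0 and L = 0.342 m.
sinθ₁ = 0/√(0²+0.136²) = 0.0000; sinθ₂ = 0.342/√(0.342²+0.136²) = 0.9292.
B = (4π×10⁻⁷ × 3.02) / (4π × 0.136) × (0.0000 + 0.9292) = 2.06×10⁻⁶ T.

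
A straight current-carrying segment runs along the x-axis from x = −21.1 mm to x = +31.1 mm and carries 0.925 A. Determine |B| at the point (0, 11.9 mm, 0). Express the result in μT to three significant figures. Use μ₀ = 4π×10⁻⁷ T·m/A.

For a finite straight segment, B = (μ₀I/4πd)(sinθ₁ + sinθ₂), where θ₁, θ₂ are the angles from the perpendicular to each end.
The perpendicular distance is d = 0.0119 m; the end-offsets along the wire are a = 0.0211 m and b = 0.0311 m.
sinθ₁ = 0.0211/√(0.0211²+0.0119²) = 0.8710; sinθ₂ = 0.0311/√(0.0311²+0.0119²) = 0.9340.
B = (4π×10⁻⁷ × 0.925) / (4π × 0.0119) × (0.8710 + 0.9340) = 1.40×10⁻⁵ T.

B ≈ 14.0 μT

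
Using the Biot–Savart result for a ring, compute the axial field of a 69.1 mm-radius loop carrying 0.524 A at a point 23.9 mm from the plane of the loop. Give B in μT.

B ≈ 4.02 μT

On the axis of a circular loop, B = μ₀IR² / [2(R²+z²)^(3/2)].
R² + z² = (0.0691)² + (0.0239)² = 0.005346 m², and (R²+z²)^(3/2) = 3.91×10⁻⁴ m³.
B = (4π×10⁻⁷ × 0.524 × 0.004775) / (2 × 3.91×10⁻⁴) = 4.02×10⁻⁶ T.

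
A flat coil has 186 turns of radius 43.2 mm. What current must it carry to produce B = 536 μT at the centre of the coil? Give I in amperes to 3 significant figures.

I ≈ 0.198 A

For an N-turn coil, B = Nμ₀I/(2R) with R = 0.0432 m, so I = 2RB/(Nμ₀) = 2 × 0.0432 × 5.36×10⁻⁴ / (186 × 4π×10⁻⁷) = 0.198 A.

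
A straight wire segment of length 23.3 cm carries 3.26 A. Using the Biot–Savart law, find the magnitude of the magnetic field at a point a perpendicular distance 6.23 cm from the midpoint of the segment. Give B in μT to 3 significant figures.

B ≈ 9.23 μT

For a finite straight segment, B = (μ₀I/4πd)(sinθ₁ + sinθ₂), where θ₁, θ₂ are the angles from the perpendicular to each end.
The perpendicular from the point meets the wire at its midpoint, so each end is L/2 = 0.1165 m away along the wire.
sinθ₁ = 0.1165/√(0.1165²+0.0623²) = 0.8818; sinθ₂ = 0.1165/√(0.1165²+0.0623²) = 0.8818.
B = (4π×10⁻⁷ × 3.26) / (4π × 0.0623) × (0.8818 + 0.8818) = 9.23×10⁻⁶ T.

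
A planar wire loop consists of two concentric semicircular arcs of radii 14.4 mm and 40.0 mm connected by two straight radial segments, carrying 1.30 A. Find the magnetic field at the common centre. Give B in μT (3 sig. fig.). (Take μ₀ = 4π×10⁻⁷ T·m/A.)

The radial connectors point toward the centre, so dl × r̂ = 0 and they contribute nothing.
Each semicircle gives μ₀I/(4R): inner arc 2.84×10⁻⁵ T, outer arc 1.02×10⁻⁵ T.
The two arcs carry current in opposite angular senses, so their fields oppose: B = |2.84×10⁻⁵ − 1.02×10⁻⁵| = 1.82×10⁻⁵ T.

B ≈ 18.2 μT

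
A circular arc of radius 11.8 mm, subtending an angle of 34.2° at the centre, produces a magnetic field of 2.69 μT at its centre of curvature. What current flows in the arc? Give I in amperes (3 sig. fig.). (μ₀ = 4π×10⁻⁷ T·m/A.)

I ≈ 0.532 A

For a circular arc, B = μ₀Iφ/(4πR) with φ in radians; here φ = 0.5969 rad.
So I = 4πRB/(μ₀φ) = 4π × 0.0118 × 2.69×10⁻⁶ / (4π×10⁻⁷ × 0.5969) = 0.532 A.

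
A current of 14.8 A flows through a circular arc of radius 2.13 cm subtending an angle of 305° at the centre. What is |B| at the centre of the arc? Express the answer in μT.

The Biot–Savart field of a circular arc at its centre is B = μ₀Iφ/(4πR), with φ = 5.323 rad.
B = (4π×10⁻⁷ × 14.8 × 5.323) / (4π × 0.0213) = 3.70×10⁻⁴ T.

B ≈ 370 μT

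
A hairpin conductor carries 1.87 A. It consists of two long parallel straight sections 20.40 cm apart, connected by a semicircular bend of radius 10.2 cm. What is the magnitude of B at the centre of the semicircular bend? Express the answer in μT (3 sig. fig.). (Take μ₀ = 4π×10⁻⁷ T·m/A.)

B ≈ 9.43 μT

The semicircular arc contributes B_arc = μ₀I·π/(4πR) = μ₀I/(4R) = 5.76×10⁻⁶ T.
Each semi-infinite lead is at perpendicular distance R = 0.102 m from the centre, with the perpendicular foot at its near end, so it contributes μ₀I/(4πR); both point the same way, together 3.67×10⁻⁶ T.
Arc and leads all point the same direction: B = 5.76×10⁻⁶ + 3.67×10⁻⁶ = 9.43×10⁻⁶ T.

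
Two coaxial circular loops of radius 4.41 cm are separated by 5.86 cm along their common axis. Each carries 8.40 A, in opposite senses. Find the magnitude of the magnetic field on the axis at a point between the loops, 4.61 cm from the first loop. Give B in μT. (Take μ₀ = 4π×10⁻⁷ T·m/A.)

B ≈ 67.0 μT

Each loop contributes B = μ₀IR²/[2(R²+z²)^(3/2)] on the axis, with z measured from that loop.
Loop 1 (z = 0.0461 m): B₁ = 3.95×10⁻⁵ T. Loop 2 (z = 0.0125 m): B₂ = 1.07×10⁻⁴ T.
The fields oppose: B = |B₁ − B₂| = 6.70×10⁻⁵ T.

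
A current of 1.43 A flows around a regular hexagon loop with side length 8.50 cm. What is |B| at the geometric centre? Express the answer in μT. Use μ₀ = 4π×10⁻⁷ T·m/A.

Each side is a finite straight segment at perpendicular distance d = a/(2 tan(π/6)) = 0.07361 m from the centre, with end-angles ±π/6.
One side contributes B₁ = (μ₀I/4πd)·2 sin(π/6) = 1.94×10⁻⁶ T.
All 6 sides add in the same direction: B = 6 × 1.94×10⁻⁶ = 1.17×10⁻⁵ T.

B ≈ 11.7 μT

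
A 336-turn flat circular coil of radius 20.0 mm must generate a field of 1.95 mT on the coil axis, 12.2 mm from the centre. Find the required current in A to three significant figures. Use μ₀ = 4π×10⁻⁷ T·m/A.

For an N-turn coil, B = Nμ₀IR²/[2(R²+z²)^(3/2)] with R = 0.02 m, z = 0.0122 m, so I = 2B(R²+z²)^(3/2)/(Nμ₀R²) = 2 × 1.95×10⁻³ × 1.29×10⁻⁵ / (336 × 4π×10⁻⁷ × 0.0004) = 0.297 A.

I ≈ 0.297 A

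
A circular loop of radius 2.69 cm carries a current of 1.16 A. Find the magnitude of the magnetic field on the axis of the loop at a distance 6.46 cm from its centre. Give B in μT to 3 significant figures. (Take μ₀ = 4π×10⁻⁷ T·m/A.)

B ≈ 1.54 μT

On the axis of a circular loop, B = μ₀IR² / [2(R²+z²)^(3/2)].
R² + z² = (0.0269)² + (0.0646)² = 0.004897 m², and (R²+z²)^(3/2) = 3.43×10⁻⁴ m³.
B = (4π×10⁻⁷ × 1.16 × 0.0007236) / (2 × 3.43×10⁻⁴) = 1.54×10⁻⁶ T.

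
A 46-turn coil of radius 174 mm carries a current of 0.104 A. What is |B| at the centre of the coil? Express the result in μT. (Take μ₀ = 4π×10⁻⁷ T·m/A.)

B ≈ 17.3 μT

For an N-turn flat coil, B = Nμ₀I/(2R) with R = 0.174 m.
B = 46 × 3.76×10⁻⁷ T = 1.73×10⁻⁵ T.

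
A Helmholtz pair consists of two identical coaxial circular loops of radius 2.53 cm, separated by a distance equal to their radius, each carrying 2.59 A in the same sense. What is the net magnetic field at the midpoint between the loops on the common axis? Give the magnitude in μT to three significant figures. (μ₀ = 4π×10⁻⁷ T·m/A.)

Each loop contributes B = μ₀IR²/[2(R²+z²)^(3/2)] on the axis, with z measured from that loop.
Loop 1 (z = 0.01265 m): B₁ = 4.60×10⁻⁵ T. Loop 2 (z = 0.01265 m): B₂ = 4.60×10⁻⁵ T.
The fields add: B = B₁ + B₂ = 9.21×10⁻⁵ T.

B ≈ 92.1 μT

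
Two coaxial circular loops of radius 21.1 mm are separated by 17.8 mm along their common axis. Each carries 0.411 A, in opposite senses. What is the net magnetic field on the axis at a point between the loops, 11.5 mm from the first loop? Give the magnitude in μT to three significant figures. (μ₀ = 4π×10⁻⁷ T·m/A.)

B ≈ 2.48 μT

Each loop contributes B = μ₀IR²/[2(R²+z²)^(3/2)] on the axis, with z measured from that loop.
Loop 1 (z = 0.0115 m): B₁ = 8.29×10⁻⁶ T. Loop 2 (z = 0.0063 m): B₂ = 1.08×10⁻⁵ T.
The fields oppose: B = |B₁ − B₂| = 2.48×10⁻⁶ T.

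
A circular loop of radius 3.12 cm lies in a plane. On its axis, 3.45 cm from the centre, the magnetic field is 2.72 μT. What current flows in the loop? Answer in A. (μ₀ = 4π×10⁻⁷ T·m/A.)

I ≈ 0.448 A

On the axis of a loop, B = μ₀IR²/[2(R²+z²)^(3/2)], so I = 2B(R²+z²)^(3/2)/(μ₀R²).
R² + z² = 0.0009734 + 0.00119 = 0.002164 m²; raised to 3/2 gives 1.01×10⁻⁴ m³.
I = 2 × 2.72×10⁻⁶ × 1.01×10⁻⁴ / (1.26×10⁻⁶ × 0.0009734) = 0.448 A.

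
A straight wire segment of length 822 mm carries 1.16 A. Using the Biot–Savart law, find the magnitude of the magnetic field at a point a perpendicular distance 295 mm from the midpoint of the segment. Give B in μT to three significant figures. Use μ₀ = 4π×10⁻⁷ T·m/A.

B ≈ 0.639 μT

For a finite straight segment, B = (μ₀I/4πd)(sinθ₁ + sinθ₂), where θ₁, θ₂ are the angles from the perpendicular to each end.
The perpendicular from the point meets the wire at its midpoint, so each end is L/2 = 0.411 m away along the wire.
sinθ₁ = 0.411/√(0.411²+0.295²) = 0.8124; sinθ₂ = 0.411/√(0.411²+0.295²) = 0.8124.
B = (4π×10⁻⁷ × 1.16) / (4π × 0.295) × (0.8124 + 0.8124) = 6.39×10⁻⁷ T.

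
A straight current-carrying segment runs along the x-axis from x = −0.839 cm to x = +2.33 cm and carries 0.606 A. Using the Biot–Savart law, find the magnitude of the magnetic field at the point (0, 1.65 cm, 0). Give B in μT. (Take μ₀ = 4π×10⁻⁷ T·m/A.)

B ≈ 4.66 μT

For a finite straight segment, B = (μ₀I/4πd)(sinθ₁ + sinθ₂), where θ₁, θ₂ are the angles from the perpendicular to each end.
The perpendicular distance is d = 0.0165 m; the end-offsets along the wire are a = 0.00839 m and b = 0.0233 m.
sinθ₁ = 0.00839/√(0.00839²+0.0165²) = 0.4533; sinθ₂ = 0.0233/√(0.0233²+0.0165²) = 0.8161.
B = (4π×10⁻⁷ × 0.606) / (4π × 0.0165) × (0.4533 + 0.8161) = 4.66×10⁻⁶ T.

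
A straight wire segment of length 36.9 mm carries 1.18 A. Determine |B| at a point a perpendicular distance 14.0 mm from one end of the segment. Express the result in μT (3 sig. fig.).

B ≈ 7.88 μT

For a finite straight segment, B = (μ₀I/4πd)(sinθ₁ + sinθ₂), where θ₁, θ₂ are the angles from the perpendicular to each end.
The perpendicular foot is at one end, so the two end-offsets along the wire are 0 and L = 0.0369 m.
sinθ₁ = 0/√(0²+0.014²) = 0.0000; sinθ₂ = 0.0369/√(0.0369²+0.014²) = 0.9350.
B = (4π×10⁻⁷ × 1.18) / (4π × 0.014) × (0.0000 + 0.9350) = 7.88×10⁻⁶ T.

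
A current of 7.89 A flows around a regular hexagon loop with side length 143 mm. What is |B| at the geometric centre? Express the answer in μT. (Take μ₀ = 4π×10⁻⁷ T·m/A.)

Each side is a finite straight segment at perpendicular distance d = a/(2 tan(π/6)) = 0.1238 m from the centre, with end-angles ±π/6.
One side contributes B₁ = (μ₀I/4πd)·2 sin(π/6) = 6.37×10⁻⁶ T.
All 6 sides add in the same direction: B = 6 × 6.37×10⁻⁶ = 3.82×10⁻⁵ T.

B ≈ 38.2 μT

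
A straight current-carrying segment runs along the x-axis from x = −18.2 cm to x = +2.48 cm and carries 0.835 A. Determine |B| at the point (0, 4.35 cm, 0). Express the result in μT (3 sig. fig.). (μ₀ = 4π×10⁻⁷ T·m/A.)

B ≈ 2.82 μT

For a finite straight segment, B = (μ₀I/4πd)(sinθ₁ + sinθ₂), where θ₁, θ₂ are the angles from the perpendicular to each end.
The perpendicular distance is d = 0.0435 m; the end-offsets along the wire are a = 0.182 m and b = 0.0248 m.
sinθ₁ = 0.182/√(0.182²+0.0435²) = 0.9726; sinθ₂ = 0.0248/√(0.0248²+0.0435²) = 0.4953.
B = (4π×10⁻⁷ × 0.835) / (4π × 0.0435) × (0.9726 + 0.4953) = 2.82×10⁻⁶ T.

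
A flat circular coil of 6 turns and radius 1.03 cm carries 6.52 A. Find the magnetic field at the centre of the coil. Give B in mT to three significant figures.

B ≈ 2.39 mT

For an N-turn flat coil, B = Nμ₀I/(2R) with R = 0.0103 m.
B = 6 × 3.98×10⁻⁴ T = 2.39×10⁻³ T.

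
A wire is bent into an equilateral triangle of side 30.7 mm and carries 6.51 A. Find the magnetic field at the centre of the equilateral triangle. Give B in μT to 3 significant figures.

B ≈ 382 μT

Each side is a finite straight segment at perpendicular distance d = a/(2 tan(π/3)) = 0.008862 m from the centre, with end-angles ±π/3.
One side contributes B₁ = (μ₀I/4πd)·2 sin(π/3) = 1.27×10⁻⁴ T.
All 3 sides add in the same direction: B = 3 × 1.27×10⁻⁴ = 3.82×10⁻⁴ T.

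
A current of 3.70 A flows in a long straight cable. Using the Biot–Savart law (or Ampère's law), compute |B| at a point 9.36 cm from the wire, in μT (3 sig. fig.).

For an infinitely long straight wire, B = μ₀I/(2πd).
B = (4π×10⁻⁷ × 3.70) / (2π × 0.0936) = 7.91×10⁻⁶ T.

B ≈ 7.91 μT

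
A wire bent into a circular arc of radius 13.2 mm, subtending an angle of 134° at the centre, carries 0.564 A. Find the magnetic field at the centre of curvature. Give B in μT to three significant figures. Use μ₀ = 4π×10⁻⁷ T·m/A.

The Biot–Savart field of a circular arc at its centre is B = μ₀Iφ/(4πR), with φ = 2.339 rad.
B = (4π×10⁻⁷ × 0.564 × 2.339) / (4π × 0.0132) = 9.99×10⁻⁶ T.

B ≈ 9.99 μT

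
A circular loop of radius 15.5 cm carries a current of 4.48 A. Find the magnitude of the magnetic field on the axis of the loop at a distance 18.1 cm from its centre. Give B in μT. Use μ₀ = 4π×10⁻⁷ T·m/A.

On the axis of a circular loop, B = μ₀IR² / [2(R²+z²)^(3/2)].
R² + z² = (0.155)² + (0.181)² = 0.05679 m², and (R²+z²)^(3/2) = 1.35×10⁻² m³.
B = (4π×10⁻⁷ × 4.48 × 0.02403) / (2 × 1.35×10⁻²) = 5.00×10⁻⁶ T.

B ≈ 5.00 μT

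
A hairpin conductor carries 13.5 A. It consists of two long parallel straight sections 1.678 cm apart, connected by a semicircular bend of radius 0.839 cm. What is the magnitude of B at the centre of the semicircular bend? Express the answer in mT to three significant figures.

The semicircular arc contributes B_arc = μ₀I·π/(4πR) = μ₀I/(4R) = 5.06×10⁻⁴ T.
Each semi-infinite lead is at perpendicular distance R = 0.00839 m from the centre, with the perpendicular foot at its near end, so it contributes μ₀I/(4πR); both point the same way, together 3.22×10⁻⁴ T.
Arc and leads all point the same direction: B = 5.06×10⁻⁴ + 3.22×10⁻⁴ = 8.27×10⁻⁴ T.

B ≈ 0.827 mT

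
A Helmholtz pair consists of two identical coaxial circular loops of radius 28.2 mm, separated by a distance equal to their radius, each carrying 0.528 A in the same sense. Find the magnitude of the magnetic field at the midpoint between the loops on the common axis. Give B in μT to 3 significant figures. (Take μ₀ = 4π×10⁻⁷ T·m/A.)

B ≈ 16.8 μT

Each loop contributes B = μ₀IR²/[2(R²+z²)^(3/2)] on the axis, with z measured from that loop.
Loop 1 (z = 0.0141 m): B₁ = 8.42×10⁻⁶ T. Loop 2 (z = 0.0141 m): B₂ = 8.42×10⁻⁶ T.
The fields add: B = B₁ + B₂ = 1.68×10⁻⁵ T.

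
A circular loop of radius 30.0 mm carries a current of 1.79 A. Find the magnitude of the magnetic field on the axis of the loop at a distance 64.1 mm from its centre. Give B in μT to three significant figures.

B ≈ 2.86 μT

On the axis of a circular loop, B = μ₀IR² / [2(R²+z²)^(3/2)].
R² + z² = (0.03)² + (0.0641)² = 0.005009 m², and (R²+z²)^(3/2) = 3.54×10⁻⁴ m³.
B = (4π×10⁻⁷ × 1.79 × 0.0009) / (2 × 3.54×10⁻⁴) = 2.86×10⁻⁶ T.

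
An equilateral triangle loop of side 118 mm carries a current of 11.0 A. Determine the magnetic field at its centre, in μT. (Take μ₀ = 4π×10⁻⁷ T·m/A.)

Each side is a finite straight segment at perpendicular distance d = a/(2 tan(π/3)) = 0.03406 m from the centre, with end-angles ±π/3.
One side contributes B₁ = (μ₀I/4πd)·2 sin(π/3) = 5.59×10⁻⁵ T.
All 3 sides add in the same direction: B = 3 × 5.59×10⁻⁵ = 1.68×10⁻⁴ T.

B ≈ 168 μT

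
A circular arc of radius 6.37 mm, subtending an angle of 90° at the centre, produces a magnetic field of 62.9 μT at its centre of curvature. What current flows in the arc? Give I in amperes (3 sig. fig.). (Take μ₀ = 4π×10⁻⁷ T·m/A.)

For a circular arc, B = μ₀Iφ/(4πR) with φ in radians; here φ = 1.571 rad.
So I = 4πRB/(μ₀φ) = 4π × 0.00637 × 6.29×10⁻⁵ / (4π×10⁻⁷ × 1.571) = 2.55 A.

I ≈ 2.55 A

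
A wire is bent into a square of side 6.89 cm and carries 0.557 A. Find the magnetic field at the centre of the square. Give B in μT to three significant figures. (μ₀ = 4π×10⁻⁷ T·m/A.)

B ≈ 9.15 μT

Each side is a finite straight segment at perpendicular distance d = a/(2 tan(π/4)) = 0.03445 m from the centre, with end-angles ±π/4.
One side contributes B₁ = (μ₀I/4πd)·2 sin(π/4) = 2.29×10⁻⁶ T.
All 4 sides add in the same direction: B = 4 × 2.29×10⁻⁶ = 9.15×10⁻⁶ T.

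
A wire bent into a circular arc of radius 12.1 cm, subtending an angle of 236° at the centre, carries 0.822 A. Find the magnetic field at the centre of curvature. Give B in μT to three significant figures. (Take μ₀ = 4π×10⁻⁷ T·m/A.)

B ≈ 2.80 μT

The Biot–Savart field of a circular arc at its centre is B = μ₀Iφ/(4πR), with φ = 4.119 rad.
B = (4π×10⁻⁷ × 0.822 × 4.119) / (4π × 0.121) = 2.80×10⁻⁶ T.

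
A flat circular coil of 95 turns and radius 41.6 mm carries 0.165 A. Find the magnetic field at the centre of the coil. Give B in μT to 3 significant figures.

For an N-turn flat coil, B = Nμ₀I/(2R) with R = 0.0416 m.
B = 95 × 2.49×10⁻⁶ T = 2.37×10⁻⁴ T.

B ≈ 237 μT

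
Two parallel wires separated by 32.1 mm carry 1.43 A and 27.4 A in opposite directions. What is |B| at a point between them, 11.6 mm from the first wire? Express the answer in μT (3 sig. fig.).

Each long wire gives B = μ₀I/(2πd). Distances are d₁ = 0.0116 m and d₂ = 0.0205 m.
B₁ = 2.47×10⁻⁵ T, B₂ = 2.67×10⁻⁴ T.
Between antiparallel currents both contributions point the same way, so they add. B = B₁ + B₂ = 2.47×10⁻⁵ + 2.67×10⁻⁴ = 2.92×10⁻⁴ T.

B ≈ 292 μT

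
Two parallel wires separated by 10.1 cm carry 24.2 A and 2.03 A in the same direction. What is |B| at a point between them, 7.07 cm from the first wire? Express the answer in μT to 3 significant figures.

Each long wire gives B = μ₀I/(2πd). Distances are d₁ = 0.0707 m and d₂ = 0.0303 m.
B₁ = 6.85×10⁻⁵ T, B₂ = 1.34×10⁻⁵ T.
Between parallel currents the two contributions point in opposite directions, so they subtract. B = |B₁ − B₂| = |6.85×10⁻⁵ − 1.34×10⁻⁵| = 5.51×10⁻⁵ T.

B ≈ 55.1 μT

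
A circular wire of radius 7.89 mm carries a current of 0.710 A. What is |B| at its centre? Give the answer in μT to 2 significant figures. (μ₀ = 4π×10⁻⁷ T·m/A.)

B ≈ 57 μT

At the centre of a circular loop the Biot–Savart law gives B = μ₀I/(2R).
B = (4π×10⁻⁷ × 0.710) / (2 × 0.00789) = 5.65×10⁻⁵ T.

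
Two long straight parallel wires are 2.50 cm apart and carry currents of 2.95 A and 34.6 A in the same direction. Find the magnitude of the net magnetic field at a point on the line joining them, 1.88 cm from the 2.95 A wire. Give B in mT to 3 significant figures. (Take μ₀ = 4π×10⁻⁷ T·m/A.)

B ≈ 1.08 mT

Each long wire gives B = μ₀I/(2πd). Distances are d₁ = 0.0188 m and d₂ = 0.0062 m.
B₁ = 3.14×10⁻⁵ T, B₂ = 1.12×10⁻³ T.
Between parallel currents the two contributions point in opposite directions, so they subtract. B = |B₁ − B₂| = |3.14×10⁻⁵ − 1.12×10⁻³| = 1.08×10⁻³ T.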